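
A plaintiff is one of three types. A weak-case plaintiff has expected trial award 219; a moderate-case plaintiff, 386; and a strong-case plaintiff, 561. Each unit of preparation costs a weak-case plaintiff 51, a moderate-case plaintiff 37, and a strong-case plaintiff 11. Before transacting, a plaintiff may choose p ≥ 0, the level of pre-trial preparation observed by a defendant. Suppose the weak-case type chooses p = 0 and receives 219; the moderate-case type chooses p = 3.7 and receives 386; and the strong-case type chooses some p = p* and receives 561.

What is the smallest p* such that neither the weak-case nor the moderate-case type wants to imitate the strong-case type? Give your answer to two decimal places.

8.43

Moderate-case type (on-path payoff 386 − 37×3.7 = 249.1) won't mimic when 249.1 ≥ 561 − 37·p*, i.e. p* ≥ 8.43.
Weak-case type (on-path payoff 219) won't mimic when 219 ≥ 561 − 51·p*, i.e. p* ≥ 6.71.
Both must hold, so p* = max(6.71, 8.43) = 8.43. The moderate-case type's constraint binds.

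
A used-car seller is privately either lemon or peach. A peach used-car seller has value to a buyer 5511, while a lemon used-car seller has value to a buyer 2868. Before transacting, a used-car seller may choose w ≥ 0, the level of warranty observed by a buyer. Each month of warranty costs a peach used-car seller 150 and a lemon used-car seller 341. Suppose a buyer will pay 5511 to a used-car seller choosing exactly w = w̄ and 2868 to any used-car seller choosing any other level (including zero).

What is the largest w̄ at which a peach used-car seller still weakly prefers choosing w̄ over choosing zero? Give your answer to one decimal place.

Choosing w̄ yields the peach type 5511 − 150·w̄; choosing zero yields 2868.
The peach type is indifferent at 5511 − 150·w̄ = 2868, i.e. w̄ = (5511 − 2868) / 150 ≈ 17.6.
For any w̄ above 17.6 the peach type would rather pool at zero, so separation collapses.

17.6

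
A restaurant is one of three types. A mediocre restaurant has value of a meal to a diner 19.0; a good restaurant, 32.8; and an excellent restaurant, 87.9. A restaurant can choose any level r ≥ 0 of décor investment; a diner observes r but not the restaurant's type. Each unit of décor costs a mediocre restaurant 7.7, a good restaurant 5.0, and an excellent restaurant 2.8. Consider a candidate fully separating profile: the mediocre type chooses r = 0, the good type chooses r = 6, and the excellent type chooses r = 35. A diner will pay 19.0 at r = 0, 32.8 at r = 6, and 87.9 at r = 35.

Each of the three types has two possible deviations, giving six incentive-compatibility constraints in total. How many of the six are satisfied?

Excellent (own payoff 87.9 − 2.8×35 = -10.1): to r=0 gives 19.0 → profitable ✗; to r=6 gives 32.8 − 2.8×6 = 16 → profitable ✗.
Good (own payoff 32.8 − 5.0×6 = 2.8): to r=0 gives 19.0 → profitable ✗; to r=35 gives 87.9 − 5.0×35 = -87.1 → no gain ✓.
Mediocre (own payoff 19.0): to r=6 gives 32.8 − 7.7×6 = -13.4 → no gain ✓; to r=35 gives 87.9 − 7.7×35 = -181.6 → no gain ✓.
3 of the 6 constraints hold; not an equilibrium.

3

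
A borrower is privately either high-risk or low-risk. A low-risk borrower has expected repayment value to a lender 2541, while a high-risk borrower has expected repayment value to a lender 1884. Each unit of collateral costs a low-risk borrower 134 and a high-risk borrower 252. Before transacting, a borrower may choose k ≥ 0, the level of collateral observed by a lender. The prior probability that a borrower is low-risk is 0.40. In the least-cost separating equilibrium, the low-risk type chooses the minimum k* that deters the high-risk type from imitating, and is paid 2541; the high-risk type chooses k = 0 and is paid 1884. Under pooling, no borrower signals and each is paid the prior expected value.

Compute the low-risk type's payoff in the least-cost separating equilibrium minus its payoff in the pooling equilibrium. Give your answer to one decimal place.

Least-cost separating signal: k* solves 1884 = 2541 − 252·k*, so k* = (2541 − 1884)/252 ≈ 2.6071.
Low-risk type's separating payoff: 2541 − 134 × k* = 2541 − 134 × (2541 − 1884)/252 = 2541 − 88038/252 ≈ 2191.643.
Pooling payoff: 0.40 × 2541 + 0.60 × 1884 = 2146.8.
Difference: 2191.643 − 2146.8 = 44.843, i.e. 44.8 to one decimal place.
The low-risk type prefers to separate.

44.8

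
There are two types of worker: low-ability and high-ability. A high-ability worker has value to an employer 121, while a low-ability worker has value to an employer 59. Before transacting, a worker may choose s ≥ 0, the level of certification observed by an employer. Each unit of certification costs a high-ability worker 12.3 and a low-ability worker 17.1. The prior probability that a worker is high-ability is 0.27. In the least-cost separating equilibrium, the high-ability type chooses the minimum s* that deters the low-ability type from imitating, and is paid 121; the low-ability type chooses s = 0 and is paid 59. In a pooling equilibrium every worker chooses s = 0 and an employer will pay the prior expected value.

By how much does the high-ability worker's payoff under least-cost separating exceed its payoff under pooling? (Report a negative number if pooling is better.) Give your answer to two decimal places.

0.66

Least-cost separating signal: s* solves 59 = 121 − 17.1·s*, so s* = (121 − 59)/17.1 ≈ 3.6257.
High-ability type's separating payoff: 121 − 12.3 × s* = 121 − 12.3 × (121 − 59)/17.1 = 121 − 762.6/17.1 ≈ 76.4035.
Pooling payoff: 0.27 × 121 + 0.73 × 59 = 75.74.
Difference: 76.4035 − 75.74 = 0.6635, i.e. 0.66 to two decimal places.
The high-ability type prefers to separate.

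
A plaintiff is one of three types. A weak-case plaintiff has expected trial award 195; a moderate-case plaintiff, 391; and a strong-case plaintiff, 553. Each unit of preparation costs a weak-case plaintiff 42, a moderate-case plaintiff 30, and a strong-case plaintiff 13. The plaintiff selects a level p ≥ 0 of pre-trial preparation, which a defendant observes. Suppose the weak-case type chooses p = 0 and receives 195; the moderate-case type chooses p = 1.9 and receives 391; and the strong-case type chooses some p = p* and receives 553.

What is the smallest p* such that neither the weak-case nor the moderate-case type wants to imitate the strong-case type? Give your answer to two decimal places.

Weak-case type (on-path payoff 195) won't mimic when 195 ≥ 553 − 42·p*, i.e. p* ≥ 8.52.
Moderate-case type (on-path payoff 391 − 30×1.9 = 334) won't mimic when 334 ≥ 553 − 30·p*, i.e. p* ≥ 7.30.
Both must hold, so p* = max(8.52, 7.30) = 8.52. The weak-case type's constraint binds.

8.52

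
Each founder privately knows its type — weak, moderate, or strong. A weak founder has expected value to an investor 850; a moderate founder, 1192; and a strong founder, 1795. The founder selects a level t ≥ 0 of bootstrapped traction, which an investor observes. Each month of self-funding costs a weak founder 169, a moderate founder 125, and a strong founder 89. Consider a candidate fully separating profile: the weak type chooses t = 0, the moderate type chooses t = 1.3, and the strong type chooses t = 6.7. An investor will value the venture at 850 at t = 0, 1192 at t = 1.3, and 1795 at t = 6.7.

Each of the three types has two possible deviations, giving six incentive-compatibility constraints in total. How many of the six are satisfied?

Strong (own payoff 1795 − 89×6.7 = 1198.7): to t=0 gives 850 → no gain ✓; to t=1.3 gives 1192 − 89×1.3 = 1076.3 → no gain ✓.
Weak (own payoff 850): to t=1.3 gives 1192 − 169×1.3 = 972.3 → profitable ✗; to t=6.7 gives 1795 − 169×6.7 = 662.7 → no gain ✓.
Moderate (own payoff 1192 − 125×1.3 = 1029.5): to t=0 gives 850 → no gain ✓; to t=6.7 gives 1795 − 125×6.7 = 957.5 → no gain ✓.
5 of the 6 constraints hold; not an equilibrium.

5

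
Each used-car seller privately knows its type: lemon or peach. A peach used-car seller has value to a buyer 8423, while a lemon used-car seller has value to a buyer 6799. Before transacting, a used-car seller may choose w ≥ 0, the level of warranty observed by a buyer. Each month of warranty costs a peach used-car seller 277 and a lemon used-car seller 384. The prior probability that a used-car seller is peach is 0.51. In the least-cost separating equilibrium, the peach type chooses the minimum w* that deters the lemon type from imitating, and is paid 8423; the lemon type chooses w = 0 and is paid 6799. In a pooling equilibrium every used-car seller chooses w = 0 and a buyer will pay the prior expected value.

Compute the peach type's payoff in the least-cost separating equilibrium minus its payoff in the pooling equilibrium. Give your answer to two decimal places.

-375.72

Least-cost separating signal: w* solves 6799 = 8423 − 384·w*, so w* = (8423 − 6799)/384 ≈ 4.2292.
Peach type's separating payoff: 8423 − 277 × w* = 8423 − 277 × (8423 − 6799)/384 = 8423 − 449848/384 ≈ 7251.5208.
Pooling payoff: 0.51 × 8423 + 0.49 × 6799 = 7627.24.
Difference: 7251.5208 − 7627.24 = -375.7192, i.e. -375.72 to two decimal places.
The peach type would prefer the pooling outcome.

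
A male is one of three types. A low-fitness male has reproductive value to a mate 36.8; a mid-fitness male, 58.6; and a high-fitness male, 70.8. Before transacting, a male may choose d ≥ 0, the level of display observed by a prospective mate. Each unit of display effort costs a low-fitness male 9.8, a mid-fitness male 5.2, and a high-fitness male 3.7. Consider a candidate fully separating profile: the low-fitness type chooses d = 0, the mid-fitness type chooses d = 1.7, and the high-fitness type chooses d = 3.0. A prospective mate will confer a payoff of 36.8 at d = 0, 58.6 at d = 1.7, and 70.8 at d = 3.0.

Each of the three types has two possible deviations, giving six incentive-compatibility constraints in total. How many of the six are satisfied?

3

High-fitness (own payoff 70.8 − 3.7×3.0 = 59.7): to d=0 gives 36.8 → no gain ✓; to d=1.7 gives 58.6 − 3.7×1.7 = 52.31 → no gain ✓.
Mid-fitness (own payoff 58.6 − 5.2×1.7 = 49.76): to d=0 gives 36.8 → no gain ✓; to d=3.0 gives 70.8 − 5.2×3.0 = 55.2 → profitable ✗.
Low-fitness (own payoff 36.8): to d=1.7 gives 58.6 − 9.8×1.7 = 41.94 → profitable ✗; to d=3.0 gives 70.8 − 9.8×3.0 = 41.4 → profitable ✗.
3 of the 6 constraints hold; not an equilibrium.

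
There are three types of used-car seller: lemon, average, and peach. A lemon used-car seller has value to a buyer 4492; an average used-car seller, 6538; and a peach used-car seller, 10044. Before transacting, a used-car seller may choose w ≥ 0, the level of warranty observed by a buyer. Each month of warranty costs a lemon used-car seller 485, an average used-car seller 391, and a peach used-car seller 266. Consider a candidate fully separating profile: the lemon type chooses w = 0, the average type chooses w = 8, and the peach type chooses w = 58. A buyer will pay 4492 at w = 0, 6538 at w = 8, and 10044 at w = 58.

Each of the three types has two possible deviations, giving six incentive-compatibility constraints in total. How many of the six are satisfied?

3

Lemon (own payoff 4492): to w=8 gives 6538 − 485×8 = 2658 → no gain ✓; to w=58 gives 10044 − 485×58 = -18086 → no gain ✓.
Average (own payoff 6538 − 391×8 = 3410): to w=0 gives 4492 → profitable ✗; to w=58 gives 10044 − 391×58 = -12634 → no gain ✓.
Peach (own payoff 10044 − 266×58 = -5384): to w=0 gives 4492 → profitable ✗; to w=8 gives 6538 − 266×8 = 4410 → profitable ✗.
3 of the 6 constraints hold; not an equilibrium.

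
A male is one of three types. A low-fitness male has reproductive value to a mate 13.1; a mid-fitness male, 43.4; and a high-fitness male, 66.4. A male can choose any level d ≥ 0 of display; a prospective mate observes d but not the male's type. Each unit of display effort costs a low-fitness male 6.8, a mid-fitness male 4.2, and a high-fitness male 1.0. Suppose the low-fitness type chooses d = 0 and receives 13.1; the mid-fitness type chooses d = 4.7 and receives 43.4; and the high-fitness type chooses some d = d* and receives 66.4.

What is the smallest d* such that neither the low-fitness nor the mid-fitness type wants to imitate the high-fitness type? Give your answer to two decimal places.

Low-fitness type (on-path payoff 13.1) won't mimic when 13.1 ≥ 66.4 − 6.8·d*, i.e. d* ≥ 7.84.
Mid-fitness type (on-path payoff 43.4 − 4.2×4.7 = 23.66) won't mimic when 23.66 ≥ 66.4 − 4.2·d*, i.e. d* ≥ 10.18.
Both must hold, so d* = max(7.84, 10.18) = 10.18. The mid-fitness type's constraint binds.

10.18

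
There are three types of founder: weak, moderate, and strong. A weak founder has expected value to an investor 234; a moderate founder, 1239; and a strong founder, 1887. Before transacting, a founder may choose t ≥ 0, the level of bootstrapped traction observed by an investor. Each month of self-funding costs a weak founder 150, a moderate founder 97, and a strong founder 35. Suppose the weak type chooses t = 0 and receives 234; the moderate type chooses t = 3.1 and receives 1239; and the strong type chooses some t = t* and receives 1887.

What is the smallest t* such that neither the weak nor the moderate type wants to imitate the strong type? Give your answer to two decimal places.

Moderate type (on-path payoff 1239 − 97×3.1 = 938.3) won't mimic when 938.3 ≥ 1887 − 97·t*, i.e. t* ≥ 9.78.
Weak type (on-path payoff 234) won't mimic when 234 ≥ 1887 − 150·t*, i.e. t* ≥ 11.02.
Both must hold, so t* = max(11.02, 9.78) = 11.02. The weak type's constraint binds.

11.02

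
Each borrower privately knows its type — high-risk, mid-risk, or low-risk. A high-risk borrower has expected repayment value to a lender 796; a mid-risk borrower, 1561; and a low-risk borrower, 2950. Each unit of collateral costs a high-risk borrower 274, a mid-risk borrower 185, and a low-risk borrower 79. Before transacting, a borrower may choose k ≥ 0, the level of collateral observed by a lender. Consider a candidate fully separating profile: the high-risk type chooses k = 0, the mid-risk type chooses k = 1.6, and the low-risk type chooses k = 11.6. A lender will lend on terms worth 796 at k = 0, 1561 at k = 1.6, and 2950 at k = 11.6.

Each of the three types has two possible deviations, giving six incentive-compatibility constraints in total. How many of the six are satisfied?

High-risk (own payoff 796): to k=1.6 gives 1561 − 274×1.6 = 1122.6 → profitable ✗; to k=11.6 gives 2950 − 274×11.6 = -228.4 → no gain ✓.
Mid-risk (own payoff 1561 − 185×1.6 = 1265): to k=0 gives 796 → no gain ✓; to k=11.6 gives 2950 − 185×11.6 = 804 → no gain ✓.
Low-risk (own payoff 2950 − 79×11.6 = 2033.6): to k=0 gives 796 → no gain ✓; to k=1.6 gives 1561 − 79×1.6 = 1434.6 → no gain ✓.
5 of the 6 constraints hold; not an equilibrium.

5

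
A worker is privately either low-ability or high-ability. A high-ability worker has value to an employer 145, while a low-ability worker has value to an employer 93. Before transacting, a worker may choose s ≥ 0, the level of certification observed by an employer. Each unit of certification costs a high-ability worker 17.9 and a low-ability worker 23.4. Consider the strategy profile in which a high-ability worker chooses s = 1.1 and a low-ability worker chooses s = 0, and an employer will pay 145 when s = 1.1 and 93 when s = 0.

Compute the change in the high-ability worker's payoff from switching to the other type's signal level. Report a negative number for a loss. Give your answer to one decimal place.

-32.3

Playing s = 1.1 the high-ability worker receives 145 − 17.9 × 1.1 = 125.31.
Deviating to s = 0 yields 93 instead.
Gain from deviating: 93 − 125.31 = -32.31, i.e. -32.3 to one decimal place.
The gain is negative, so the high-ability type's incentive-compatibility constraint is satisfied.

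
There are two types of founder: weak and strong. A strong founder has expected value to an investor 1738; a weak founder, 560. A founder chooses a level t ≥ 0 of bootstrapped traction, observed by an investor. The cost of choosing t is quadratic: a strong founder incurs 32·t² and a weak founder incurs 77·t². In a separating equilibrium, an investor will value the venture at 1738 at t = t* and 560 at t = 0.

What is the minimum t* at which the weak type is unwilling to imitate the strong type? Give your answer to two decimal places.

3.91

The weak type at t = 0 receives 560; imitating at t* yields 1738 − 77·t*².
Indifference: 560 = 1738 − 77·t*², so t*² = (1738 − 560) / 77 ≈ 15.2987.
t* = √15.2987 ≈ 3.91.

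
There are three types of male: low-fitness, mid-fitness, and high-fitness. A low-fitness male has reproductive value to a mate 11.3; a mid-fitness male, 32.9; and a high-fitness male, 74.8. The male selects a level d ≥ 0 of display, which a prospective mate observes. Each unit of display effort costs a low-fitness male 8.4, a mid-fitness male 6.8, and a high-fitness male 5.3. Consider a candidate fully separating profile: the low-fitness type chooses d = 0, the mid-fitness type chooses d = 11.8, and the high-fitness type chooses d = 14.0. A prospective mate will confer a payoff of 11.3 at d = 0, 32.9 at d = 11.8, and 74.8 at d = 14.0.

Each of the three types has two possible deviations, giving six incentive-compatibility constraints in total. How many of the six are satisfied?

3

Low-fitness (own payoff 11.3): to d=11.8 gives 32.9 − 8.4×11.8 = -66.22 → no gain ✓; to d=14.0 gives 74.8 − 8.4×14.0 = -42.8 → no gain ✓.
Mid-fitness (own payoff 32.9 − 6.8×11.8 = -47.34): to d=0 gives 11.3 → profitable ✗; to d=14.0 gives 74.8 − 6.8×14.0 = -20.4 → profitable ✗.
High-fitness (own payoff 74.8 − 5.3×14.0 = 0.6): to d=0 gives 11.3 → profitable ✗; to d=11.8 gives 32.9 − 5.3×11.8 = -29.64 → no gain ✓.
3 of the 6 constraints hold; not an equilibrium.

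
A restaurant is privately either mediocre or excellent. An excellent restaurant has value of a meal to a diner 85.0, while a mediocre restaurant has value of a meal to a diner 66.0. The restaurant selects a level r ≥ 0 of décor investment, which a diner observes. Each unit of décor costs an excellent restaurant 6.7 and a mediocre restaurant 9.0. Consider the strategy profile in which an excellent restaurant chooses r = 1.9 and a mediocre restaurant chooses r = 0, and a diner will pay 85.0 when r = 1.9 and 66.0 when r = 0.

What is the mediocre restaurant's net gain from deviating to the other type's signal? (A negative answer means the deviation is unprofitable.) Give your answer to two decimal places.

1.90

Playing r = 0 the mediocre restaurant receives 66.0.
Deviating to r = 1.9 brings payment 85.0 at cost 9.0 × 1.9 = 17.1, netting 67.9.
Gain from deviating: 67.9 − 66.0 = 1.90.
The gain is positive, so the mediocre type's incentive-compatibility constraint is violated — this profile is not a separating equilibrium.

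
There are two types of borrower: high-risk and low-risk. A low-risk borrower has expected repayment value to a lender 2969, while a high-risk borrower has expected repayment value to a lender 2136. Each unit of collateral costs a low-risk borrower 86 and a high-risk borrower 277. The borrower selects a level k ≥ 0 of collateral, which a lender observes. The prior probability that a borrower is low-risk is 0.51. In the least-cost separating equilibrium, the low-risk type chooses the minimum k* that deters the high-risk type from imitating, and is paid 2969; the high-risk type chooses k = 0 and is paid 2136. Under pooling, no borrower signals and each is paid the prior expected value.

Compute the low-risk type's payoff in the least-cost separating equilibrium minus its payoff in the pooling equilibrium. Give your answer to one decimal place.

149.5

Least-cost separating signal: k* solves 2136 = 2969 − 277·k*, so k* = (2969 − 2136)/277 ≈ 3.0072.
Low-risk type's separating payoff: 2969 − 86 × k* = 2969 − 86 × (2969 − 2136)/277 = 2969 − 71638/277 ≈ 2710.379.
Pooling payoff: 0.51 × 2969 + 0.49 × 2136 = 2560.83.
Difference: 2710.379 − 2560.83 = 149.549, i.e. 149.5 to one decimal place.
The low-risk type prefers to separate.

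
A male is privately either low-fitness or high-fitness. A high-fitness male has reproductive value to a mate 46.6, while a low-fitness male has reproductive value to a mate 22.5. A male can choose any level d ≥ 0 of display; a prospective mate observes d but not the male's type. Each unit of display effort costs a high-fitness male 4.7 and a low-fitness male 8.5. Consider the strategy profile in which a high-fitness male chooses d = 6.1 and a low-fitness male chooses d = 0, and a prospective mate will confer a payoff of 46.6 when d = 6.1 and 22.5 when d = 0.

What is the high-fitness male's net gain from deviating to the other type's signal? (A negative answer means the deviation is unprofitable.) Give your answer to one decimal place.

Playing d = 6.1 the high-fitness male receives 46.6 − 4.7 × 6.1 = 17.93.
Deviating to d = 0 yields 22.5 instead.
Gain from deviating: 22.5 − 17.93 = 4.57, i.e. 4.6 to one decimal place.
The gain is positive, so the high-fitness type's incentive-compatibility constraint is violated — this profile is not a separating equilibrium.

4.6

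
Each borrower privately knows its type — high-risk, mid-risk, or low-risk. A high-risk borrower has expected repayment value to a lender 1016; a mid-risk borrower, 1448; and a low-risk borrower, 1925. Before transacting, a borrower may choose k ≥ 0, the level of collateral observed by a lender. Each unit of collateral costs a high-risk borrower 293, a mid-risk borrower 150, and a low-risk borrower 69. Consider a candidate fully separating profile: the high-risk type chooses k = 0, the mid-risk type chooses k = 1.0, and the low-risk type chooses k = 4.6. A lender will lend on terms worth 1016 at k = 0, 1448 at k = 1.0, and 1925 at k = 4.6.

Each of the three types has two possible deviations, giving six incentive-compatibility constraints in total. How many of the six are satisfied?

5

High-risk (own payoff 1016): to k=1.0 gives 1448 − 293×1.0 = 1155 → profitable ✗; to k=4.6 gives 1925 − 293×4.6 = 577.2 → no gain ✓.
Low-risk (own payoff 1925 − 69×4.6 = 1607.6): to k=0 gives 1016 → no gain ✓; to k=1.0 gives 1448 − 69×1.0 = 1379 → no gain ✓.
Mid-risk (own payoff 1448 − 150×1.0 = 1298): to k=0 gives 1016 → no gain ✓; to k=4.6 gives 1925 − 150×4.6 = 1235 → no gain ✓.
5 of the 6 constraints hold; not an equilibrium.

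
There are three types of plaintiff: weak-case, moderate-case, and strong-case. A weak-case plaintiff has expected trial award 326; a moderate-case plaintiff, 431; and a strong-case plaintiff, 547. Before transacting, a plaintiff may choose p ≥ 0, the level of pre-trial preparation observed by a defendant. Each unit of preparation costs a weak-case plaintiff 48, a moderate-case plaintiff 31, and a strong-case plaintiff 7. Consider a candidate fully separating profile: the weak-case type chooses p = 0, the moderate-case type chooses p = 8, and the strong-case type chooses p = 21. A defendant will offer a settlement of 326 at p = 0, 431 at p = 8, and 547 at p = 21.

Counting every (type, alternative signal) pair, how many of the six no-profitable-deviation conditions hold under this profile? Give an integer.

5

Strong-case (own payoff 547 − 7×21 = 400): to p=0 gives 326 → no gain ✓; to p=8 gives 431 − 7×8 = 375 → no gain ✓.
Weak-case (own payoff 326): to p=8 gives 431 − 48×8 = 47 → no gain ✓; to p=21 gives 547 − 48×21 = -461 → no gain ✓.
Moderate-case (own payoff 431 − 31×8 = 183): to p=0 gives 326 → profitable ✗; to p=21 gives 547 − 31×21 = -104 → no gain ✓.
5 of the 6 constraints hold; not an equilibrium.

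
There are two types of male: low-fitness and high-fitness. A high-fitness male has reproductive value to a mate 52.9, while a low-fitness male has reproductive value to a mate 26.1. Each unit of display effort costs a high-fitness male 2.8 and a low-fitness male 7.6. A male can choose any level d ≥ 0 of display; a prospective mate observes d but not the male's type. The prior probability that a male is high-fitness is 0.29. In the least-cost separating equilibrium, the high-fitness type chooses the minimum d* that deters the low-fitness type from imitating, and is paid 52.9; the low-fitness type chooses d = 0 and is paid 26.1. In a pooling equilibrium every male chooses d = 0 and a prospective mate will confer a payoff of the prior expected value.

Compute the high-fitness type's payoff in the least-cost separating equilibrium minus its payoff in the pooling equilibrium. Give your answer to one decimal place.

Least-cost separating signal: d* solves 26.1 = 52.9 − 7.6·d*, so d* = (52.9 − 26.1)/7.6 ≈ 3.5263.
High-fitness type's separating payoff: 52.9 − 2.8 × d* = 52.9 − 2.8 × (52.9 − 26.1)/7.6 = 52.9 − 75.04/7.6 ≈ 43.026.
Pooling payoff: 0.29 × 52.9 + 0.71 × 26.1 = 33.872.
Difference: 43.026 − 33.872 = 9.154, i.e. 9.2 to one decimal place.
The high-fitness type prefers to separate.

9.2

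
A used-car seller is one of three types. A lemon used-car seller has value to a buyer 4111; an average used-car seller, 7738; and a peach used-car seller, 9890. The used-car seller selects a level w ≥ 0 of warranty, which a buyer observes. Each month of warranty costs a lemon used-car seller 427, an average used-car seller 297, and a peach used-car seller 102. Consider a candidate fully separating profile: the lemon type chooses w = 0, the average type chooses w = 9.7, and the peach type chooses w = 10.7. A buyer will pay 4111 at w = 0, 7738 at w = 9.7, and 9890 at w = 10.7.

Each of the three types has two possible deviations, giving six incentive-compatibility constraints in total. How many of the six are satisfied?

Peach (own payoff 9890 − 102×10.7 = 8798.6): to w=0 gives 4111 → no gain ✓; to w=9.7 gives 7738 − 102×9.7 = 6748.6 → no gain ✓.
Lemon (own payoff 4111): to w=9.7 gives 7738 − 427×9.7 = 3596.1 → no gain ✓; to w=10.7 gives 9890 − 427×10.7 = 5321.1 → profitable ✗.
Average (own payoff 7738 − 297×9.7 = 4857.1): to w=0 gives 4111 → no gain ✓; to w=10.7 gives 9890 − 297×10.7 = 6712.1 → profitable ✗.
4 of the 6 constraints hold; not an equilibrium.

4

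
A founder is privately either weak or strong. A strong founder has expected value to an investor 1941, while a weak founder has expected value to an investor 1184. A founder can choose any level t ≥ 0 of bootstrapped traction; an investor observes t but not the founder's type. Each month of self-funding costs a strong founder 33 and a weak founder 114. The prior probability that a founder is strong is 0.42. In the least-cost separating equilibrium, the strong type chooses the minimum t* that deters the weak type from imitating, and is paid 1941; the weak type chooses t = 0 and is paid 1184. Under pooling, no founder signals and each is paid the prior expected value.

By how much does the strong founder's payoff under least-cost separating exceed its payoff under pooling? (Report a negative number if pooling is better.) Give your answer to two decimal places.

Least-cost separating signal: t* solves 1184 = 1941 − 114·t*, so t* = (1941 − 1184)/114 ≈ 6.6404.
Strong type's separating payoff: 1941 − 33 × t* = 1941 − 33 × (1941 − 1184)/114 = 1941 − 24981/114 ≈ 1721.8684.
Pooling payoff: 0.42 × 1941 + 0.58 × 1184 = 1501.94.
Difference: 1721.8684 − 1501.94 = 219.9284, i.e. 219.93 to two decimal places.
The strong type prefers to separate.

219.93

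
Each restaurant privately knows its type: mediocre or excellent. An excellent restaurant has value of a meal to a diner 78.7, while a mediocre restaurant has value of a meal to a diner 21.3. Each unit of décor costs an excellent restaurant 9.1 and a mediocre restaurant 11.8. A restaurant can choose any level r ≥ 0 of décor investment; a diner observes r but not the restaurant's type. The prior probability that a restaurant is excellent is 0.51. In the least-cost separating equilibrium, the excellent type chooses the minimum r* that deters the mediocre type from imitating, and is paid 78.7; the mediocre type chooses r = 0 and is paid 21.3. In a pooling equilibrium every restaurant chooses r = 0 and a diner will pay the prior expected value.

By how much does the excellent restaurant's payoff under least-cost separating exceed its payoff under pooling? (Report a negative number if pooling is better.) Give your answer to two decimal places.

-16.14

Least-cost separating signal: r* solves 21.3 = 78.7 − 11.8·r*, so r* = (78.7 − 21.3)/11.8 ≈ 4.8644.
Excellent type's separating payoff: 78.7 − 9.1 × r* = 78.7 − 9.1 × (78.7 − 21.3)/11.8 = 78.7 − 522.34/11.8 ≈ 34.4339.
Pooling payoff: 0.51 × 78.7 + 0.49 × 21.3 = 50.574.
Difference: 34.4339 − 50.574 = -16.1401, i.e. -16.14 to two decimal places.
The excellent type would prefer the pooling outcome.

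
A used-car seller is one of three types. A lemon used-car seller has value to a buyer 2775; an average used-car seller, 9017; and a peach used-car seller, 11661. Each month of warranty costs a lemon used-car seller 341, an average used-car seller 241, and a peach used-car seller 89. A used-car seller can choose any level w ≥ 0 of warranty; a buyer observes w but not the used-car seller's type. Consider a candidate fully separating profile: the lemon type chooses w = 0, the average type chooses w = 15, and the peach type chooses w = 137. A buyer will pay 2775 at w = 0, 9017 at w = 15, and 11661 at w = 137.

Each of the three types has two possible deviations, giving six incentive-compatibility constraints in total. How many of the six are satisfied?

3

Peach (own payoff 11661 − 89×137 = -532): to w=0 gives 2775 → profitable ✗; to w=15 gives 9017 − 89×15 = 7682 → profitable ✗.
Lemon (own payoff 2775): to w=15 gives 9017 − 341×15 = 3902 → profitable ✗; to w=137 gives 11661 − 341×137 = -35056 → no gain ✓.
Average (own payoff 9017 − 241×15 = 5402): to w=0 gives 2775 → no gain ✓; to w=137 gives 11661 − 241×137 = -21356 → no gain ✓.
3 of the 6 constraints hold; not an equilibrium.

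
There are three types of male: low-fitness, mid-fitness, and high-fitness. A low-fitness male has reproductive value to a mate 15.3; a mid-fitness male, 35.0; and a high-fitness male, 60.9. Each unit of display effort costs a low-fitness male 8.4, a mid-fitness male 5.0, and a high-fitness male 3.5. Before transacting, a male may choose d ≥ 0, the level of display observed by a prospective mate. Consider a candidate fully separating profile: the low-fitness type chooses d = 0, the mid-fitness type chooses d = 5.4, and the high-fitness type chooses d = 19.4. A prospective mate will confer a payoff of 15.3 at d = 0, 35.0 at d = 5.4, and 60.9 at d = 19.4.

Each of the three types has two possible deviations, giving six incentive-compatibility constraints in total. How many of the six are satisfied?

Low-fitness (own payoff 15.3): to d=5.4 gives 35.0 − 8.4×5.4 = -10.36 → no gain ✓; to d=19.4 gives 60.9 − 8.4×19.4 = -102.06 → no gain ✓.
Mid-fitness (own payoff 35.0 − 5.0×5.4 = 8): to d=0 gives 15.3 → profitable ✗; to d=19.4 gives 60.9 − 5.0×19.4 = -36.1 → no gain ✓.
High-fitness (own payoff 60.9 − 3.5×19.4 = -7): to d=0 gives 15.3 → profitable ✗; to d=5.4 gives 35.0 − 3.5×5.4 = 16.1 → profitable ✗.
3 of the 6 constraints hold; not an equilibrium.

3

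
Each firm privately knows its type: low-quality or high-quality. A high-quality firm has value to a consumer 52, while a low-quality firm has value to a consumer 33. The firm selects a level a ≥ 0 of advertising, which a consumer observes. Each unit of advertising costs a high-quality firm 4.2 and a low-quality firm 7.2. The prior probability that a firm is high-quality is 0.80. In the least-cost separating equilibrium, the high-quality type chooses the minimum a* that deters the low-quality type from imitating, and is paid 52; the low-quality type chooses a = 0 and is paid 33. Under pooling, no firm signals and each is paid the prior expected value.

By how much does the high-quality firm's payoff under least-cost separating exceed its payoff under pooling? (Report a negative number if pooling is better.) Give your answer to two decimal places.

-7.28

Least-cost separating signal: a* solves 33 = 52 − 7.2·a*, so a* = (52 − 33)/7.2 ≈ 2.6389.
High-quality type's separating payoff: 52 − 4.2 × a* = 52 − 4.2 × (52 − 33)/7.2 = 52 − 79.8/7.2 ≈ 40.9167.
Pooling payoff: 0.80 × 52 + 0.20 × 33 = 48.2.
Difference: 40.9167 − 48.2 = -7.2833, i.e. -7.28 to two decimal places.
The high-quality type would prefer the pooling outcome.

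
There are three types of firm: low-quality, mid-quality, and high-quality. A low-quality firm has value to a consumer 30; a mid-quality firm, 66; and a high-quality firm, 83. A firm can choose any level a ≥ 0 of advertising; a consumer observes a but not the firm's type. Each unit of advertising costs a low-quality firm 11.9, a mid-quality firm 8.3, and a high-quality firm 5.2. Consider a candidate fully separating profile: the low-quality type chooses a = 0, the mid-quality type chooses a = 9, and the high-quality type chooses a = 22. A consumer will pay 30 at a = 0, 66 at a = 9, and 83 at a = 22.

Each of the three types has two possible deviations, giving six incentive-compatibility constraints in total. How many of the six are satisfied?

3

Mid-quality (own payoff 66 − 8.3×9 = -8.7): to a=0 gives 30 → profitable ✗; to a=22 gives 83 − 8.3×22 = -99.6 → no gain ✓.
High-quality (own payoff 83 − 5.2×22 = -31.4): to a=0 gives 30 → profitable ✗; to a=9 gives 66 − 5.2×9 = 19.2 → profitable ✗.
Low-quality (own payoff 30): to a=9 gives 66 − 11.9×9 = -41.1 → no gain ✓; to a=22 gives 83 − 11.9×22 = -178.8 → no gain ✓.
3 of the 6 constraints hold; not an equilibrium.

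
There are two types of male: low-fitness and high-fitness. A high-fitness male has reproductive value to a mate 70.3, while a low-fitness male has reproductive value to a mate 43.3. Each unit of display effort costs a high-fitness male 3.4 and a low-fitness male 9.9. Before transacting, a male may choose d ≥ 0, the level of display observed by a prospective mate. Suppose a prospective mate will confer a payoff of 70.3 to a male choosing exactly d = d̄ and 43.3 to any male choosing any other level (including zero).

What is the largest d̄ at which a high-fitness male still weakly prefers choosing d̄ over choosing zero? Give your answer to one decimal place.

Choosing d̄ yields the high-fitness type 70.3 − 3.4·d̄; choosing zero yields 43.3.
The high-fitness type is indifferent at 70.3 − 3.4·d̄ = 43.3, i.e. d̄ = (70.3 − 43.3) / 3.4 ≈ 7.9.
For any d̄ above 7.9 the high-fitness type would rather pool at zero, so separation collapses.

7.9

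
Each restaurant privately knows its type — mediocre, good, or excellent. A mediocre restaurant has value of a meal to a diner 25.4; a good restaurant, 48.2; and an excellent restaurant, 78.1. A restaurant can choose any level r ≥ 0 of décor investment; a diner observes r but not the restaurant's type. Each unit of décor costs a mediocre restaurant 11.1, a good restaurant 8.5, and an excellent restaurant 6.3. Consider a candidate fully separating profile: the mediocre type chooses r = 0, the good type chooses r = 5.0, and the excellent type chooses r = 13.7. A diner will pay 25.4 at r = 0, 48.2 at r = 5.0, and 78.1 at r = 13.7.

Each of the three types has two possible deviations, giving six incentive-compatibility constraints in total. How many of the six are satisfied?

Excellent (own payoff 78.1 − 6.3×13.7 = -8.21): to r=0 gives 25.4 → profitable ✗; to r=5.0 gives 48.2 − 6.3×5.0 = 16.7 → profitable ✗.
Good (own payoff 48.2 − 8.5×5.0 = 5.7): to r=0 gives 25.4 → profitable ✗; to r=13.7 gives 78.1 − 8.5×13.7 = -38.35 → no gain ✓.
Mediocre (own payoff 25.4): to r=5.0 gives 48.2 − 11.1×5.0 = -7.3 → no gain ✓; to r=13.7 gives 78.1 − 11.1×13.7 = -73.97 → no gain ✓.
3 of the 6 constraints hold; not an equilibrium.

3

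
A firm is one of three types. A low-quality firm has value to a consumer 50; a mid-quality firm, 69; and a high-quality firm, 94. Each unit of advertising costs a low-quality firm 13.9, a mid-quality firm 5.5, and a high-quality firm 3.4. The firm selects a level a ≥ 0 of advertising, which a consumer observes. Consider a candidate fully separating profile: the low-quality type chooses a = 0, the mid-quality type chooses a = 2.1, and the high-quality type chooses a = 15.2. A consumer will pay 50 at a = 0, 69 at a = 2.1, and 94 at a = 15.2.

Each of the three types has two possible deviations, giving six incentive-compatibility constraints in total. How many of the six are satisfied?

High-quality (own payoff 94 − 3.4×15.2 = 42.32): to a=0 gives 50 → profitable ✗; to a=2.1 gives 69 − 3.4×2.1 = 61.86 → profitable ✗.
Mid-quality (own payoff 69 − 5.5×2.1 = 57.45): to a=0 gives 50 → no gain ✓; to a=15.2 gives 94 − 5.5×15.2 = 10.4 → no gain ✓.
Low-quality (own payoff 50): to a=2.1 gives 69 − 13.9×2.1 = 39.81 → no gain ✓; to a=15.2 gives 94 − 13.9×15.2 = -117.28 → no gain ✓.
4 of the 6 constraints hold; not an equilibrium.

4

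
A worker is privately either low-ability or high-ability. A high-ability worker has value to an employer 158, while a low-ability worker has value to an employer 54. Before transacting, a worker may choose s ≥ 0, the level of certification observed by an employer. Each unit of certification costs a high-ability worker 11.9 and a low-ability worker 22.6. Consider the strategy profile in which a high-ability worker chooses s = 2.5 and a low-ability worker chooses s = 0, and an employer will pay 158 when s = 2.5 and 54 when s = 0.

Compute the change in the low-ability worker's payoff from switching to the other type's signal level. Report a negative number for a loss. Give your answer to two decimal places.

47.50

Playing s = 0 the low-ability worker receives 54.
Deviating to s = 2.5 brings payment 158 at cost 22.6 × 2.5 = 56.5, netting 101.5.
Gain from deviating: 101.5 − 54 = 47.50.
The gain is positive, so the low-ability type's incentive-compatibility constraint is violated — this profile is not a separating equilibrium.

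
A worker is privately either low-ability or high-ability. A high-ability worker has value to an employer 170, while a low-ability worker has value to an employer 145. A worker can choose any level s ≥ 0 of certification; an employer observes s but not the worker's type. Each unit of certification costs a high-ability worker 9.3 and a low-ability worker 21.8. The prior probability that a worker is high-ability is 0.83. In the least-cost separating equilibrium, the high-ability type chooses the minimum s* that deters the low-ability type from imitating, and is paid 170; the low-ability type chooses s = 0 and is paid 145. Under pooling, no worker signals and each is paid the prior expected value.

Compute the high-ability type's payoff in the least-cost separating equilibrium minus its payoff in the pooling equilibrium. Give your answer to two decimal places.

-6.42

Least-cost separating signal: s* solves 145 = 170 − 21.8·s*, so s* = (170 − 145)/21.8 ≈ 1.1468.
High-ability type's separating payoff: 170 − 9.3 × s* = 170 − 9.3 × (170 − 145)/21.8 = 170 − 232.5/21.8 ≈ 159.3349.
Pooling payoff: 0.83 × 170 + 0.17 × 145 = 165.75.
Difference: 159.3349 − 165.75 = -6.4151, i.e. -6.42 to two decimal places.
The high-ability type would prefer the pooling outcome.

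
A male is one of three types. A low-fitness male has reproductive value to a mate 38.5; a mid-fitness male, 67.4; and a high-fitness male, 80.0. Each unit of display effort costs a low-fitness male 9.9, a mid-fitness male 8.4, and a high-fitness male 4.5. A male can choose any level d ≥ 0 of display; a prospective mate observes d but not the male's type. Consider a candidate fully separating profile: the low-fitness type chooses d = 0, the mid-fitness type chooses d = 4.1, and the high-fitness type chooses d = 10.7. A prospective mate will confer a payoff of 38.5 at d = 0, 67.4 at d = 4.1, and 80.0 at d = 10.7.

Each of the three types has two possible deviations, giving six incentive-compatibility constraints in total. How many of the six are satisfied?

3

High-fitness (own payoff 80.0 − 4.5×10.7 = 31.85): to d=0 gives 38.5 → profitable ✗; to d=4.1 gives 67.4 − 4.5×4.1 = 48.95 → profitable ✗.
Mid-fitness (own payoff 67.4 − 8.4×4.1 = 32.96): to d=0 gives 38.5 → profitable ✗; to d=10.7 gives 80.0 − 8.4×10.7 = -9.88 → no gain ✓.
Low-fitness (own payoff 38.5): to d=4.1 gives 67.4 − 9.9×4.1 = 26.81 → no gain ✓; to d=10.7 gives 80.0 − 9.9×10.7 = -25.93 → no gain ✓.
3 of the 6 constraints hold; not an equilibrium.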